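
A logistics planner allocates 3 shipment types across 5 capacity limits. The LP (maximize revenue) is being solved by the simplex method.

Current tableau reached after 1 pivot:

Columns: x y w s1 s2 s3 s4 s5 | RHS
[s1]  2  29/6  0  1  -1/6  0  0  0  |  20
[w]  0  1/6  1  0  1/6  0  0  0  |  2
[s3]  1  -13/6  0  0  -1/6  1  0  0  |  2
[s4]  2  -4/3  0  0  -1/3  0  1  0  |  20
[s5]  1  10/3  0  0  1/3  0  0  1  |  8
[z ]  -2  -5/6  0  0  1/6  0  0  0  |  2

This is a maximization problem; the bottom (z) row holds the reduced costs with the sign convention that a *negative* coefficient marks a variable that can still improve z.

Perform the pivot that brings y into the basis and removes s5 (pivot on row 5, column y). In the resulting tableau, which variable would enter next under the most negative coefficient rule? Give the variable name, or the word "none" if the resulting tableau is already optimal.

Pivot element 10/3. New z-row = old z-row − (-5/6)·(row 5/(10/3)).
Updated z-row coefficients: x: -7/4, y: 0, w: 0, s1: 0, s2: 1/4, s3: 0, s4: 0, s5: 1/4.
The most negative is -7/4 in column x, so x would enter next.

x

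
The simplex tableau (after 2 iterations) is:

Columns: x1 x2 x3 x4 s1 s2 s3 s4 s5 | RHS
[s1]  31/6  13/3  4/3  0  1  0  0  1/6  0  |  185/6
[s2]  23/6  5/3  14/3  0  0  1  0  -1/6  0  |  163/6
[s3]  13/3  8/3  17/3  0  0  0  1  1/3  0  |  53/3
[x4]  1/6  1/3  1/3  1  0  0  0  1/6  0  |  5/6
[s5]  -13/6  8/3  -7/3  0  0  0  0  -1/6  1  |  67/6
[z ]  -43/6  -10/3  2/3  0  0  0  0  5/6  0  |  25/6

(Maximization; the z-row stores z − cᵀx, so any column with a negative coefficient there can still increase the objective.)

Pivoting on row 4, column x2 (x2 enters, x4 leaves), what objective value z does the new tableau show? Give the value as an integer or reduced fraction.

Minimum ratio for x2: (5/6)/(1/3) = 5/2.
z changes by −(z-row coeff of x2)·ratio = −(-10/3)·(5/2) = 25/3.
New z = 25/6 + (25/3) = 25/2.

25/2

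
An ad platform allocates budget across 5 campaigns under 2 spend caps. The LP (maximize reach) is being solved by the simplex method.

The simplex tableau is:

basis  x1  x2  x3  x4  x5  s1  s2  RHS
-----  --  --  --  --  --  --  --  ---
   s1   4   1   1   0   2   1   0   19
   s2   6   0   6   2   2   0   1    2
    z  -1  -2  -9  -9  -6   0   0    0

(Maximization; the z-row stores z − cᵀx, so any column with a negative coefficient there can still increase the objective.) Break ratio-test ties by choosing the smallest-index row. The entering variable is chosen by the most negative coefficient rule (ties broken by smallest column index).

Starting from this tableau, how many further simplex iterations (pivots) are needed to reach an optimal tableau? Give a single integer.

3

pivot: x3 in, s2 out → z = 3
pivot: x4 in, x3 out → z = 9
pivot: x2 in, s1 out → z = 47
No improving column remains; optimal.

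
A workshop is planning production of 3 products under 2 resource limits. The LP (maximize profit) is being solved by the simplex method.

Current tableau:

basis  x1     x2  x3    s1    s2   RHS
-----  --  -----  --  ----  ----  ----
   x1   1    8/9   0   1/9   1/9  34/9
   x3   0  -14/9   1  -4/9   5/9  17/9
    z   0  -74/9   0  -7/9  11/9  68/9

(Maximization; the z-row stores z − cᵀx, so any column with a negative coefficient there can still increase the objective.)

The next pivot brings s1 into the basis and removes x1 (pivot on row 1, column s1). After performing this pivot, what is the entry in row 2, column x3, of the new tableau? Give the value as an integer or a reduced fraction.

Pivot element is row 1, column s1: 1/9.
Normalize row 1: new (row 1, x3) = 0/(1/9) = 0.
row 2 ← row 2 − (-4/9)·(new row 1): 1 − (-4/9)·0 = 1.

1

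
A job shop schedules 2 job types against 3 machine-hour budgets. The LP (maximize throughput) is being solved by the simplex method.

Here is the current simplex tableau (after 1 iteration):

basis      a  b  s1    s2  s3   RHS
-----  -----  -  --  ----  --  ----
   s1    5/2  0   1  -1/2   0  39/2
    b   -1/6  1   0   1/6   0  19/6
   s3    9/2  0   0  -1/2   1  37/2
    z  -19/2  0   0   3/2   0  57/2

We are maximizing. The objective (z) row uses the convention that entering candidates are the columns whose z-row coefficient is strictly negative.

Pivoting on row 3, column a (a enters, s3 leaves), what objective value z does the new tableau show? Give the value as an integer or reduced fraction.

Minimum ratio for a: (37/2)/(9/2) = 37/9.
z changes by −(z-row coeff of a)·ratio = −(-19/2)·(37/9) = 703/18.
New z = 57/2 + (703/18) = 608/9.

608/9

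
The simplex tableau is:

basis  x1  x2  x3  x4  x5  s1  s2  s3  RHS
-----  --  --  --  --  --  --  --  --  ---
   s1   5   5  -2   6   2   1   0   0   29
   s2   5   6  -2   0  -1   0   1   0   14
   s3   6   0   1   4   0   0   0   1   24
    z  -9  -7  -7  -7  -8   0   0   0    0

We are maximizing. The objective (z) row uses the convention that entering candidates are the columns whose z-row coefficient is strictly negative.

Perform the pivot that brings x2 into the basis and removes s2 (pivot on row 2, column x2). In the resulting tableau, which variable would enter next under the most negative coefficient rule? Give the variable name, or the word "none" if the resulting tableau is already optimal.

x3

Pivot element 6. New z-row = old z-row − (-7)·(row 2/6).
Updated z-row coefficients: x1: -19/6, x2: 0, x3: -28/3, x4: -7, x5: -55/6, s1: 0, s2: 7/6, s3: 0.
The most negative is -28/3 in column x3, so x3 would enter next.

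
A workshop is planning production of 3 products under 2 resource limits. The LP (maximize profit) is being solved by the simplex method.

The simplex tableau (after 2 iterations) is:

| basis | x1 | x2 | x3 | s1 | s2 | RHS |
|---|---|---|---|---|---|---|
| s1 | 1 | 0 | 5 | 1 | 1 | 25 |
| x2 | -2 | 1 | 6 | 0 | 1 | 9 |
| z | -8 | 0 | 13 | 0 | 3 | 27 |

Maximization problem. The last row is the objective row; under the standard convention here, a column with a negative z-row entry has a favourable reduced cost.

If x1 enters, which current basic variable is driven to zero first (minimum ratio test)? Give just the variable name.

s1

Ratios: row 1 (s1): 25/1 = 25; row 2 (x2): entry -2 ≤ 0, skip.
Minimum ratio 25 is in the s1 row, so s1 leaves.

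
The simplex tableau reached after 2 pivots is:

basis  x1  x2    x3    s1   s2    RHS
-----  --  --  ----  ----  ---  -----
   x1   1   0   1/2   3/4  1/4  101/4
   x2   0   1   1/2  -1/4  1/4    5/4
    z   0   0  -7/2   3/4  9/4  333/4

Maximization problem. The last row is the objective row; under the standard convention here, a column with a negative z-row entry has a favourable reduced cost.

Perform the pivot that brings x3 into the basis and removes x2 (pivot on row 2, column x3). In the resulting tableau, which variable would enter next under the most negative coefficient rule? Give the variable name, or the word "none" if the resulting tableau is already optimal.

s1

Pivot element 1/2. New z-row = old z-row − (-7/2)·(row 2/(1/2)).
Updated z-row coefficients: x1: 0, x2: 7, x3: 0, s1: -1, s2: 4.
The most negative is -1 in column s1, so s1 would enter next.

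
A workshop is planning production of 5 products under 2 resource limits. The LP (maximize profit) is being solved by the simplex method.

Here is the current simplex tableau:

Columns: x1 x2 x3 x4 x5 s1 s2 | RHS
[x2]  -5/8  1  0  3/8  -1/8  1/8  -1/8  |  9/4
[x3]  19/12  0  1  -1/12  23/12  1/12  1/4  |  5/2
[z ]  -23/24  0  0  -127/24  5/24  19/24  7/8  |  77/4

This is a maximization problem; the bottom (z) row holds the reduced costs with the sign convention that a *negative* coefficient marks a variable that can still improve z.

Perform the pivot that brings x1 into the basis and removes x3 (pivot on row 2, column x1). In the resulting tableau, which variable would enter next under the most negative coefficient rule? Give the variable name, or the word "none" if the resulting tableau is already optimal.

x4

Pivot element 19/12. New z-row = old z-row − (-23/24)·(row 2/(19/12)).
Updated z-row coefficients: x1: 0, x2: 0, x3: 23/38, x4: -203/38, x5: 26/19, s1: 16/19, s2: 39/38.
The most negative is -203/38 in column x4, so x4 would enter next.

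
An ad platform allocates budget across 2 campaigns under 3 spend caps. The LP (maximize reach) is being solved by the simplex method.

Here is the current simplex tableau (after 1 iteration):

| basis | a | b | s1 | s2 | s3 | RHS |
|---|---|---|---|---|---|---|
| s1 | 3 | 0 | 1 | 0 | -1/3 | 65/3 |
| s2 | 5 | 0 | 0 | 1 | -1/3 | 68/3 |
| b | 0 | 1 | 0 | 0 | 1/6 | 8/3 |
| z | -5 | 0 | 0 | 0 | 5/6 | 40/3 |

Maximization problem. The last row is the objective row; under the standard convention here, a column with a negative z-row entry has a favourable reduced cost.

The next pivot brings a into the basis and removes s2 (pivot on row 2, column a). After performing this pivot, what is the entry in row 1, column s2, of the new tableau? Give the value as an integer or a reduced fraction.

-3/5

Pivot element is row 2, column a: 5.
Normalize row 2: new (row 2, s2) = 1/5 = 1/5.
row 1 ← row 1 − 3·(new row 2): 0 − 3·(1/5) = -3/5.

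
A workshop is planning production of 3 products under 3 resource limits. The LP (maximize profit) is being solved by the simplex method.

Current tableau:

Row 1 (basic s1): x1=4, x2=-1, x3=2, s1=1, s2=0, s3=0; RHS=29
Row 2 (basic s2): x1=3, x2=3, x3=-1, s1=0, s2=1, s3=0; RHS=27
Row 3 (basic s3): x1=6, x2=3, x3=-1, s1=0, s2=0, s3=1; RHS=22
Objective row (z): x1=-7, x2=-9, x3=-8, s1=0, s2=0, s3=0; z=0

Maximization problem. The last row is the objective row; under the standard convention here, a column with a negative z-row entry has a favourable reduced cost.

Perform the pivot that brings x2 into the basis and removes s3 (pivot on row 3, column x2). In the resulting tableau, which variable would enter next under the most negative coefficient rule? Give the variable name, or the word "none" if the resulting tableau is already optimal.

Pivot element 3. New z-row = old z-row − (-9)·(row 3/3).
Updated z-row coefficients: x1: 11, x2: 0, x3: -11, s1: 0, s2: 0, s3: 3.
The most negative is -11 in column x3, so x3 would enter next.

x3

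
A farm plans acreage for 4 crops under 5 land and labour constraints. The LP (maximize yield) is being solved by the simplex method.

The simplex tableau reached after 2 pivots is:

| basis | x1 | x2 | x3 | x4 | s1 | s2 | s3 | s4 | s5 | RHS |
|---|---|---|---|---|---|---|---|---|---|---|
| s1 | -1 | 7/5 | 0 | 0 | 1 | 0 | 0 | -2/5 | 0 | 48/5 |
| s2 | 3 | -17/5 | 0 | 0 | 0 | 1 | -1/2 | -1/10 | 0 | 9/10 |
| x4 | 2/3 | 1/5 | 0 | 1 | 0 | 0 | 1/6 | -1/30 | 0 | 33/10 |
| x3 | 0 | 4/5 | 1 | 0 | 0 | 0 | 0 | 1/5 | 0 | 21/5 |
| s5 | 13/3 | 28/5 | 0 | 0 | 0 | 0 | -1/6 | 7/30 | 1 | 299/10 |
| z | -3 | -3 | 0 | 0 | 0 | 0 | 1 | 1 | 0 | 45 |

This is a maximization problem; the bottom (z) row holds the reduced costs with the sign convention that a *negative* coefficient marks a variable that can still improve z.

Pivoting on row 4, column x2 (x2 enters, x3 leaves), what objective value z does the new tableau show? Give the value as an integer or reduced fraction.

Minimum ratio for x2: (21/5)/(4/5) = 21/4.
z changes by −(z-row coeff of x2)·ratio = −(-3)·(21/4) = 63/4.
New z = 45 + (63/4) = 243/4.

243/4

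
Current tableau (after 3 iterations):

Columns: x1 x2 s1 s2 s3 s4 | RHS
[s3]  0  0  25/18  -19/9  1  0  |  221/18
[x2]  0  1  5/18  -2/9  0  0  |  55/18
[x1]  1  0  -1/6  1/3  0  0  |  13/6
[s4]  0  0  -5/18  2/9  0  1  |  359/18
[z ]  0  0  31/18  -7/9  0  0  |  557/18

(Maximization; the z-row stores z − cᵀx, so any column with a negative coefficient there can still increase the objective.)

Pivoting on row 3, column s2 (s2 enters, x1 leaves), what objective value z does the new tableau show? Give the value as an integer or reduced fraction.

Minimum ratio for s2: (13/6)/(1/3) = 13/2.
z changes by −(z-row coeff of s2)·ratio = −(-7/9)·(13/2) = 91/18.
New z = 557/18 + (91/18) = 36.

36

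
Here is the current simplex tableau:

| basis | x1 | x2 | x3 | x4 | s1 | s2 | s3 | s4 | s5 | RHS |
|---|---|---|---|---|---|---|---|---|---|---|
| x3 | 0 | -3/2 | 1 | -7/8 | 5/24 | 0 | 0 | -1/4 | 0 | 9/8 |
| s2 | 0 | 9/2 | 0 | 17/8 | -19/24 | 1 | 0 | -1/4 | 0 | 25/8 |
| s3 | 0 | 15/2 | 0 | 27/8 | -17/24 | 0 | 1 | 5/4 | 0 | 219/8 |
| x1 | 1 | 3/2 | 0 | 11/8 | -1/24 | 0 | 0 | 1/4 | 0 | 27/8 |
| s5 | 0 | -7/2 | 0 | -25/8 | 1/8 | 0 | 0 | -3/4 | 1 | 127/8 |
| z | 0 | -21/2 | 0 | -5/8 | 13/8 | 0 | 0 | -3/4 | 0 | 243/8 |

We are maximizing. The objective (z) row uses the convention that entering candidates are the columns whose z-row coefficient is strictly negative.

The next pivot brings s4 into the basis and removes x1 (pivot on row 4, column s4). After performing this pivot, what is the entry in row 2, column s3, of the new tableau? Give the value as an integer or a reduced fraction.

0

Pivot element is row 4, column s4: 1/4.
Normalize row 4: new (row 4, s3) = 0/(1/4) = 0.
row 2 ← row 2 − (-1/4)·(new row 4): 0 − (-1/4)·0 = 0.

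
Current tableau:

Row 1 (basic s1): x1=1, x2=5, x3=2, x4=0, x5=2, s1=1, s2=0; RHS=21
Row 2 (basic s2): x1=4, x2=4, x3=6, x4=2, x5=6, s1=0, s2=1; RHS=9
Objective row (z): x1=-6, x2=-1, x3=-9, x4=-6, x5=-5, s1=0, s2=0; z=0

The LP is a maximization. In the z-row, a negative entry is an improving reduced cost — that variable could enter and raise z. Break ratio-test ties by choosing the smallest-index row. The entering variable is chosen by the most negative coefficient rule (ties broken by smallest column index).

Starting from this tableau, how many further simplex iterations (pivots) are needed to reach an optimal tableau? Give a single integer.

2

pivot: x3 in, s2 out → z = 27/2
pivot: x4 in, x3 out → z = 27
No improving column remains; optimal.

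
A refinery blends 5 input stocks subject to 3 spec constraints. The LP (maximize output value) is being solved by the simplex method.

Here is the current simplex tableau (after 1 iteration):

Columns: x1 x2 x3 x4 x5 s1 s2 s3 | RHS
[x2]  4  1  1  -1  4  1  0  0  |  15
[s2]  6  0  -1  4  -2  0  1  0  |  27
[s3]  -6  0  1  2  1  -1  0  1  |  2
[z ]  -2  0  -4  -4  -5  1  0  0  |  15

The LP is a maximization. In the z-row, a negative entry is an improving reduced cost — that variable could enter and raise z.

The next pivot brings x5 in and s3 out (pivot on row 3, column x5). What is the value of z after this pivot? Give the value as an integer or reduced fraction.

Minimum ratio for x5: 2/1 = 2.
z changes by −(z-row coeff of x5)·ratio = −(-5)·2 = 10.
New z = 15 + 10 = 25.

25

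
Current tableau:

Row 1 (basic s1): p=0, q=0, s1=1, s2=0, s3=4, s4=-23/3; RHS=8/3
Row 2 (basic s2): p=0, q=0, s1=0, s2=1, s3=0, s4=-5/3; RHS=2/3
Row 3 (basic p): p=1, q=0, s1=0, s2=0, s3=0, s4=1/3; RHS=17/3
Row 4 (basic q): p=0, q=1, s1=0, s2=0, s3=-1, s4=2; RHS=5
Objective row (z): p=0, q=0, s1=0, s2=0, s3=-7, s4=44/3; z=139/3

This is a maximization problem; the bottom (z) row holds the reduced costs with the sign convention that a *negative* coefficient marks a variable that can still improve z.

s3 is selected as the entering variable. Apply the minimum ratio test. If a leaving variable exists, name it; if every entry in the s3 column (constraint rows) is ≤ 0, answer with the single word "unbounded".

Ratios: row 1 (s1): (8/3)/4 = 2/3; row 2 (s2): entry 0 ≤ 0, skip; row 3 (p): entry 0 ≤ 0, skip; row 4 (q): entry -1 ≤ 0, skip.
Minimum ratio is in the s1 row, so s1 leaves.

s1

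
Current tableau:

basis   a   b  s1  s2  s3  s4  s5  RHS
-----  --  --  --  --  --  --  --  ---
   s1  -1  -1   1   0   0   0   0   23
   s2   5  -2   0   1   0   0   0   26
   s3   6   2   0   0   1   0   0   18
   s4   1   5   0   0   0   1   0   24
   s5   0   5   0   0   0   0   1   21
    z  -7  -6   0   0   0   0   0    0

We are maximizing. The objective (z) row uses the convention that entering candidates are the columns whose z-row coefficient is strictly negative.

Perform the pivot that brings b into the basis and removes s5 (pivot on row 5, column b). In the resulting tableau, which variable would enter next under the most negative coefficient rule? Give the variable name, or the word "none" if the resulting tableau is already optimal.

a

Pivot element 5. New z-row = old z-row − (-6)·(row 5/5).
Updated z-row coefficients: a: -7, b: 0, s1: 0, s2: 0, s3: 0, s4: 0, s5: 6/5.
The most negative is -7 in column a, so a would enter next.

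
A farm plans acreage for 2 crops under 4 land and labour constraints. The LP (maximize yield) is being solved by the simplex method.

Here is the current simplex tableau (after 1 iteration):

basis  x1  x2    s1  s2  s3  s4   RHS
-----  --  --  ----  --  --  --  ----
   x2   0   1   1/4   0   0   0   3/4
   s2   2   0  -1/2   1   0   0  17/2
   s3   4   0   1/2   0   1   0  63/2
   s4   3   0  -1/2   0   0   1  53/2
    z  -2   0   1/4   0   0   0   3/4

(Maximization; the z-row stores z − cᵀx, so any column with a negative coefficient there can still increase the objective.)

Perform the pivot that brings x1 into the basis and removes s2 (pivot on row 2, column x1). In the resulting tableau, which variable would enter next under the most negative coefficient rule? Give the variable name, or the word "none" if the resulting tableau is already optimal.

s1

Pivot element 2. New z-row = old z-row − (-2)·(row 2/2).
Updated z-row coefficients: x1: 0, x2: 0, s1: -1/4, s2: 1, s3: 0, s4: 0.
The most negative is -1/4 in column s1, so s1 would enter next.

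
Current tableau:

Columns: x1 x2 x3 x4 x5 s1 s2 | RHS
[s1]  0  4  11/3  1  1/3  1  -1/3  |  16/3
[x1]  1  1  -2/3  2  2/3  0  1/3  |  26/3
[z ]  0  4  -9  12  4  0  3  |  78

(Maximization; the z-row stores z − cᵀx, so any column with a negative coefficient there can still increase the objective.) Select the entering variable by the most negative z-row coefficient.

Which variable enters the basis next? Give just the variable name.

x3

Objective-row coefficients: x1: 0, x2: 4, x3: -9, x4: 12, x5: 4, s1: 0, s2: 3.
The most negative is -9 in column x3, so x3 enters.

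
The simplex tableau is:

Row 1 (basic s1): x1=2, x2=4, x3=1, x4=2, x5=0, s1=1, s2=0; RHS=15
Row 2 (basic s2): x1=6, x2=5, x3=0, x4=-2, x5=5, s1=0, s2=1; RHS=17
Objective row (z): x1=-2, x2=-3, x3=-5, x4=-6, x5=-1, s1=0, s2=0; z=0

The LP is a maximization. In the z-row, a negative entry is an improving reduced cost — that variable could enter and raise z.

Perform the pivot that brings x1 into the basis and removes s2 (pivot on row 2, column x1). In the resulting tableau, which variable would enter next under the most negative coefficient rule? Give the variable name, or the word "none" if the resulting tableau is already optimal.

x4

Pivot element 6. New z-row = old z-row − (-2)·(row 2/6).
Updated z-row coefficients: x1: 0, x2: -4/3, x3: -5, x4: -20/3, x5: 2/3, s1: 0, s2: 1/3.
The most negative is -20/3 in column x4, so x4 would enter next.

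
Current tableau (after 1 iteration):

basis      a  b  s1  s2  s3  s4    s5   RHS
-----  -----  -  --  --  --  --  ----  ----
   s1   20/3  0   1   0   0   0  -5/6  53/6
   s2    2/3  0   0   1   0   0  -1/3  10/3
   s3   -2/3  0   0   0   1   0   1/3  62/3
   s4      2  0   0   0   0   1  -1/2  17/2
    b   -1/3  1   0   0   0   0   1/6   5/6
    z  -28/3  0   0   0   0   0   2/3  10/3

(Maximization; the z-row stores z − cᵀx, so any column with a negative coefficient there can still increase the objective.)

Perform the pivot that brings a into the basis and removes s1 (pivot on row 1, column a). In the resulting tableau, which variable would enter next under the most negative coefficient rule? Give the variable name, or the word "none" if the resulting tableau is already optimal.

s5

Pivot element 20/3. New z-row = old z-row − (-28/3)·(row 1/(20/3)).
Updated z-row coefficients: a: 0, b: 0, s1: 7/5, s2: 0, s3: 0, s4: 0, s5: -1/2.
The most negative is -1/2 in column s5, so s5 would enter next.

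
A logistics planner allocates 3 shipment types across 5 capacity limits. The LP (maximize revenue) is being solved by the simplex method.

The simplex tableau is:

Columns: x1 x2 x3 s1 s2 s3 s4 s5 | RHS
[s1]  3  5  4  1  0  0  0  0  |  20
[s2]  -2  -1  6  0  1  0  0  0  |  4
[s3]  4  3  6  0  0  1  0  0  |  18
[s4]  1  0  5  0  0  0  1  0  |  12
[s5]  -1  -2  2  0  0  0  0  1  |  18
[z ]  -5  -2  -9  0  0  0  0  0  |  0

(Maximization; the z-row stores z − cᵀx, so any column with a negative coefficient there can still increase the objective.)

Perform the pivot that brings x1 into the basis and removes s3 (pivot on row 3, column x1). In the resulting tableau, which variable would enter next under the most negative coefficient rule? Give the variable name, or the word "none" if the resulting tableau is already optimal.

x3

Pivot element 4. New z-row = old z-row − (-5)·(row 3/4).
Updated z-row coefficients: x1: 0, x2: 7/4, x3: -3/2, s1: 0, s2: 0, s3: 5/4, s4: 0, s5: 0.
The most negative is -3/2 in column x3, so x3 would enter next.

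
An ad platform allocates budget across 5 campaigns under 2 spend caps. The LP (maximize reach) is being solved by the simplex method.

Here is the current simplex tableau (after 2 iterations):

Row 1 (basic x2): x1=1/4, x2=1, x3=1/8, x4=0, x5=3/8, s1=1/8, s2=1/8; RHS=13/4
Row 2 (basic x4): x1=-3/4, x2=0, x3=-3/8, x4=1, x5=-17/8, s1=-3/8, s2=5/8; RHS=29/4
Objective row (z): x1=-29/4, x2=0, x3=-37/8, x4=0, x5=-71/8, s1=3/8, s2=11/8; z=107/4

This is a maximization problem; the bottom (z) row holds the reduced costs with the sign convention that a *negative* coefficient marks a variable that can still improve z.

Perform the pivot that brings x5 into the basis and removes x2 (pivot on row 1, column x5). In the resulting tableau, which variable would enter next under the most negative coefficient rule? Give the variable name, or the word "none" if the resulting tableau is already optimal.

Pivot element 3/8. New z-row = old z-row − (-71/8)·(row 1/(3/8)).
Updated z-row coefficients: x1: -4/3, x2: 71/3, x3: -5/3, x4: 0, x5: 0, s1: 10/3, s2: 13/3.
The most negative is -5/3 in column x3, so x3 would enter next.

x3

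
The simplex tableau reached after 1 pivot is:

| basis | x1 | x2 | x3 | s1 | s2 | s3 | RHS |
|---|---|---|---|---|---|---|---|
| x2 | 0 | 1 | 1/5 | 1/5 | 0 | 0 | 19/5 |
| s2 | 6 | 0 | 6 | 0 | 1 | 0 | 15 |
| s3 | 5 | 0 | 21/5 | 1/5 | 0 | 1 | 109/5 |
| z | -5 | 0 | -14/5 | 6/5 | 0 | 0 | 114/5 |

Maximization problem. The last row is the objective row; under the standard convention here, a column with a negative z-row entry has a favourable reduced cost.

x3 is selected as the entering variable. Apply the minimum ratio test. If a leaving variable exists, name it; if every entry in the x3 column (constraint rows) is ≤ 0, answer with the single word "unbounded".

s2

Ratios: row 1 (x2): (19/5)/(1/5) = 19; row 2 (s2): 15/6 = 5/2; row 3 (s3): (109/5)/(21/5) = 109/21.
Minimum ratio is in the s2 row, so s2 leaves.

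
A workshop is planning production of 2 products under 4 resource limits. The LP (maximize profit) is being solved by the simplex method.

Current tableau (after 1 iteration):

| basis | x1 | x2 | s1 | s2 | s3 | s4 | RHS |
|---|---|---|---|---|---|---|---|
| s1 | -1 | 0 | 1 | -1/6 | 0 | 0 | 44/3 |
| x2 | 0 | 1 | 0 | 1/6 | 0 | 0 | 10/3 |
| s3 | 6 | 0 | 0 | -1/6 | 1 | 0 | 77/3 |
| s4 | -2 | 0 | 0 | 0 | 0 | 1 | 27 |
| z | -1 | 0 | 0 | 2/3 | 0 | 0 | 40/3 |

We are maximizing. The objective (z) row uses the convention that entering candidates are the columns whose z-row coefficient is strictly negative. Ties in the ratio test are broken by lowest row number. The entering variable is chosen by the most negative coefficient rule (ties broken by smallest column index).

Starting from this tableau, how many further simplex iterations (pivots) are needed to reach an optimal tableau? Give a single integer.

pivot: x1 in, s3 out → z = 317/18
No improving column remains; optimal.

1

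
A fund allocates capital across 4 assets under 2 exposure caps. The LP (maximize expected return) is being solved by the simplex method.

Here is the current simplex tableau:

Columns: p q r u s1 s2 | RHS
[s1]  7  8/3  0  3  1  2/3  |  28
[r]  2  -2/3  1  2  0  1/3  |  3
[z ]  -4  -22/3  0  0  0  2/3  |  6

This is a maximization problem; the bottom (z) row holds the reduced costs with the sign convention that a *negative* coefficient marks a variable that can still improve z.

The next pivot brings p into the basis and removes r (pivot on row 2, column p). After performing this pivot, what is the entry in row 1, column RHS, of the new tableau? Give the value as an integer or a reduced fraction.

Pivot element is row 2, column p: 2.
Normalize row 2: new (row 2, RHS) = 3/2 = 3/2.
row 1 ← row 1 − 7·(new row 2): 28 − 7·(3/2) = 35/2.

35/2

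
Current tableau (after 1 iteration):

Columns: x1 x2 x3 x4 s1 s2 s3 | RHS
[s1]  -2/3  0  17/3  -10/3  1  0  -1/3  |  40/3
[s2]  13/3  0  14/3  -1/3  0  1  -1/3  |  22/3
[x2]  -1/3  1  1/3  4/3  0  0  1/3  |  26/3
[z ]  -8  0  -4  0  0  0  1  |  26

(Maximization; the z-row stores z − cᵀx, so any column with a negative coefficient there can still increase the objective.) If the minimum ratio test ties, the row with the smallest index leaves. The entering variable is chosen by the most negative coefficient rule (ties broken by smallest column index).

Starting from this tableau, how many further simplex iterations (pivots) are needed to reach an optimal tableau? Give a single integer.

2

pivot: x1 in, s2 out → z = 514/13
pivot: x4 in, x2 out → z = 746/17
No improving column remains; optimal.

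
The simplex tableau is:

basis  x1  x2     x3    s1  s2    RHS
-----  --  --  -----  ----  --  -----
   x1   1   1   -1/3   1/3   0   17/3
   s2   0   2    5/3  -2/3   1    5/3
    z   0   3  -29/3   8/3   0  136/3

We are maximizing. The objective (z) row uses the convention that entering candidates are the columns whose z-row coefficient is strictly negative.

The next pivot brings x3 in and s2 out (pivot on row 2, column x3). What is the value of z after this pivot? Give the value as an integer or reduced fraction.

Minimum ratio for x3: (5/3)/(5/3) = 1.
z changes by −(z-row coeff of x3)·ratio = −(-29/3)·1 = 29/3.
New z = 136/3 + (29/3) = 55.

55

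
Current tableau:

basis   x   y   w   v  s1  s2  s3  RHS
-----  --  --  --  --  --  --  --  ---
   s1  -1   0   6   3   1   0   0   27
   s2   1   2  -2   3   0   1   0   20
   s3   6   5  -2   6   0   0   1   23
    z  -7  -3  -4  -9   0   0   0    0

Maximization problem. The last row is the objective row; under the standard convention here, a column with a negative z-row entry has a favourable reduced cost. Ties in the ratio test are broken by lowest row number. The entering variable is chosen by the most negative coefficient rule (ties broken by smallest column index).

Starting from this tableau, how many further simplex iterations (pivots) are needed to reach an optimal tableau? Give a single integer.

pivot: v in, s3 out → z = 69/2
pivot: w in, s1 out → z = 50
pivot: x in, v out → z = 1042/17
No improving column remains; optimal.

3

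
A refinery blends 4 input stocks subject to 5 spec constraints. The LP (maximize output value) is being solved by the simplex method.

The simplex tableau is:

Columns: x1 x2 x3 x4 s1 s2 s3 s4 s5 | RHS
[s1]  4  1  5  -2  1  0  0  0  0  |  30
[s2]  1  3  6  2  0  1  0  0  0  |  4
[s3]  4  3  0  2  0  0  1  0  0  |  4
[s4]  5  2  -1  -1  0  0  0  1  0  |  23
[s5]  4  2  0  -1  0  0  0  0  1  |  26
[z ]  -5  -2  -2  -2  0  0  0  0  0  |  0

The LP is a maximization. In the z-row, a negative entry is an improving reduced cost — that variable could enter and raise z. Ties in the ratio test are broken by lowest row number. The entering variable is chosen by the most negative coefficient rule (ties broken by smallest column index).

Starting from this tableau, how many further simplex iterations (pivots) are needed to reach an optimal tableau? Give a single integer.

2

pivot: x1 in, s3 out → z = 5
pivot: x3 in, s2 out → z = 6
No improving column remains; optimal.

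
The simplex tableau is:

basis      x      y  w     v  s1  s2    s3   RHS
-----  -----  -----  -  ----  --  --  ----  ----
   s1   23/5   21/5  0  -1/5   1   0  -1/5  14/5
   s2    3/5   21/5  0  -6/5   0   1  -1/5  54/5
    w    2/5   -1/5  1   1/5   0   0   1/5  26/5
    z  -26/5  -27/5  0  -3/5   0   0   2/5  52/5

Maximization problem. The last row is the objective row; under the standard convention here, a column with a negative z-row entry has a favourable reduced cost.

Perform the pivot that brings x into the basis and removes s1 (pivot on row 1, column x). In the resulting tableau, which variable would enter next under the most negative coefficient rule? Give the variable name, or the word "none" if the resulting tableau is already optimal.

v

Pivot element 23/5. New z-row = old z-row − (-26/5)·(row 1/(23/5)).
Updated z-row coefficients: x: 0, y: -15/23, w: 0, v: -19/23, s1: 26/23, s2: 0, s3: 4/23.
The most negative is -19/23 in column v, so v would enter next.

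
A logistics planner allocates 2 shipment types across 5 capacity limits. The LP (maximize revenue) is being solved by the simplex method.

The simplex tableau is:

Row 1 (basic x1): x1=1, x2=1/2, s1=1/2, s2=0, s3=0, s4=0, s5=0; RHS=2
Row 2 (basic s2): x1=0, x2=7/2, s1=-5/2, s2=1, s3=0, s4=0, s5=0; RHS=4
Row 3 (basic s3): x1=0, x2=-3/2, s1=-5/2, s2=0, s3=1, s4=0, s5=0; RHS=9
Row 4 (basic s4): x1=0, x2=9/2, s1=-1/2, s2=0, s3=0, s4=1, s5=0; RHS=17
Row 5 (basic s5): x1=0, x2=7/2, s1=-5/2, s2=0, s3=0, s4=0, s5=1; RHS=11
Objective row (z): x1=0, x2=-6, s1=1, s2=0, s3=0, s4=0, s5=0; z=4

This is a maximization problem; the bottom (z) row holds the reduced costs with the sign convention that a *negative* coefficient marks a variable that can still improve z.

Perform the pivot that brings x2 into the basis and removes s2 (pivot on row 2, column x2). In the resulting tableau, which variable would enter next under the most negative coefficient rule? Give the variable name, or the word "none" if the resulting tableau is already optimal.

s1

Pivot element 7/2. New z-row = old z-row − (-6)·(row 2/(7/2)).
Updated z-row coefficients: x1: 0, x2: 0, s1: -23/7, s2: 12/7, s3: 0, s4: 0, s5: 0.
The most negative is -23/7 in column s1, so s1 would enter next.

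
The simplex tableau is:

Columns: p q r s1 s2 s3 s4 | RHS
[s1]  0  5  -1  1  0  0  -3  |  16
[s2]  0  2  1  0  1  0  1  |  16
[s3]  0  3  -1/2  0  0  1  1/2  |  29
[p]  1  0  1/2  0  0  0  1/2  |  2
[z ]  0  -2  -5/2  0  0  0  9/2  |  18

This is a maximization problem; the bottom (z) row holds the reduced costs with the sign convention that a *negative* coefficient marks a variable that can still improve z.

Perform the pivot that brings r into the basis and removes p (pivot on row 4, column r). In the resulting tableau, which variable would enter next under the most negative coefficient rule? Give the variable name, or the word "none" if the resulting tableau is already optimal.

Pivot element 1/2. New z-row = old z-row − (-5/2)·(row 4/(1/2)).
Updated z-row coefficients: p: 5, q: -2, r: 0, s1: 0, s2: 0, s3: 0, s4: 7.
The most negative is -2 in column q, so q would enter next.

q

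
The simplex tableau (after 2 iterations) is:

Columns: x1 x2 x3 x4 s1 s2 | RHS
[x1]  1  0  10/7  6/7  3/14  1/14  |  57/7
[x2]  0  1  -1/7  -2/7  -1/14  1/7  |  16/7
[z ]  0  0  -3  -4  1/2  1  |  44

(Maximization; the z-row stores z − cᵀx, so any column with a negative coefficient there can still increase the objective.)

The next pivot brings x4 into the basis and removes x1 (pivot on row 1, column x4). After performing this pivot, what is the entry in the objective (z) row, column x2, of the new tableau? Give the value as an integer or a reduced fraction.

0

Pivot element is row 1, column x4: 6/7.
Normalize row 1: new (row 1, x2) = 0/(6/7) = 0.
z-row ← z-row − (-4)·(new row 1): 0 − (-4)·0 = 0.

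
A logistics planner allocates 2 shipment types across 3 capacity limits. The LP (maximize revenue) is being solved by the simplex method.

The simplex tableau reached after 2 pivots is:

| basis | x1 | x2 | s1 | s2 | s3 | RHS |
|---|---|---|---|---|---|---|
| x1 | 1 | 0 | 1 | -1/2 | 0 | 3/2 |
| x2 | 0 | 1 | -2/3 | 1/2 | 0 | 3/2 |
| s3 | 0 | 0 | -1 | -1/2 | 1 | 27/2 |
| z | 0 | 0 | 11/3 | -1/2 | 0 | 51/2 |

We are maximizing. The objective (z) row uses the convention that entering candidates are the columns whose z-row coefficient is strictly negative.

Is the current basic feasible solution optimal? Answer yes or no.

Column s2 has objective-row coefficient -1/2, which is negative; an improving pivot exists, so not yet optimal.

no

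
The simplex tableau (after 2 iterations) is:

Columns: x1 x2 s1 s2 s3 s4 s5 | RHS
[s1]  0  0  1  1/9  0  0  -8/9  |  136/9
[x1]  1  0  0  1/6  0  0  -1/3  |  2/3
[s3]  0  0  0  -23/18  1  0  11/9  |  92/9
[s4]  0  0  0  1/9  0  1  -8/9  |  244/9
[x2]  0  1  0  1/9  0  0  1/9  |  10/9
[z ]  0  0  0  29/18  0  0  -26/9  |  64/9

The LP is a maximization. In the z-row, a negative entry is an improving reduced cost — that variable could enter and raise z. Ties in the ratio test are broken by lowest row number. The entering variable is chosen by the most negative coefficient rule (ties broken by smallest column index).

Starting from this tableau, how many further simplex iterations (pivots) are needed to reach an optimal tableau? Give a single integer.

pivot: s5 in, s3 out → z = 344/11
pivot: s2 in, x2 out → z = 162/5
No improving column remains; optimal.

2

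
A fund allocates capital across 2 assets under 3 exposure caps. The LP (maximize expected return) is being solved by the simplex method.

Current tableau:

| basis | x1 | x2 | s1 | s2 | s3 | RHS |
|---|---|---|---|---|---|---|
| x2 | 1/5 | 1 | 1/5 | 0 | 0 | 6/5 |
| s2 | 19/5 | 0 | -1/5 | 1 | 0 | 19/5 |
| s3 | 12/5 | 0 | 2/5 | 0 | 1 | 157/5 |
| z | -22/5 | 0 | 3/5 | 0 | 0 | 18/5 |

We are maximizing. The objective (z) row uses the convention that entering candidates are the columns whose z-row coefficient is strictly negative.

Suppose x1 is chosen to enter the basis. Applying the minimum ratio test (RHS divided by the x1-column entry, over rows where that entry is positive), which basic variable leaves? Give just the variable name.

Ratios: row 1 (x2): (6/5)/(1/5) = 6; row 2 (s2): (19/5)/(19/5) = 1; row 3 (s3): (157/5)/(12/5) = 157/12.
Minimum ratio 1 is in the s2 row, so s2 leaves.

s2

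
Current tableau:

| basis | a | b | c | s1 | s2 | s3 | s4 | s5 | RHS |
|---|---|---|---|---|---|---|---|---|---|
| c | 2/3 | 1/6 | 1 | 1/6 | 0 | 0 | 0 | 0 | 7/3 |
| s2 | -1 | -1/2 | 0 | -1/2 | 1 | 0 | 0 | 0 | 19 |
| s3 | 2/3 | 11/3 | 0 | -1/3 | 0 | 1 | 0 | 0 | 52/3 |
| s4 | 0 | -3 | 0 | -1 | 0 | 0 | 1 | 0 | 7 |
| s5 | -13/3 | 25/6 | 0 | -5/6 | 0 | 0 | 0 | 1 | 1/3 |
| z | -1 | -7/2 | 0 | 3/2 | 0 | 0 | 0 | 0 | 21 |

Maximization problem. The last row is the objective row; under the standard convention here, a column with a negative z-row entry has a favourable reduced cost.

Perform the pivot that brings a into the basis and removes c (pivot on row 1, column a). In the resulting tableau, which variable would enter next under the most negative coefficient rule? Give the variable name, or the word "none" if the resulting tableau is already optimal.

Pivot element 2/3. New z-row = old z-row − (-1)·(row 1/(2/3)).
Updated z-row coefficients: a: 0, b: -13/4, c: 3/2, s1: 7/4, s2: 0, s3: 0, s4: 0, s5: 0.
The most negative is -13/4 in column b, so b would enter next.

b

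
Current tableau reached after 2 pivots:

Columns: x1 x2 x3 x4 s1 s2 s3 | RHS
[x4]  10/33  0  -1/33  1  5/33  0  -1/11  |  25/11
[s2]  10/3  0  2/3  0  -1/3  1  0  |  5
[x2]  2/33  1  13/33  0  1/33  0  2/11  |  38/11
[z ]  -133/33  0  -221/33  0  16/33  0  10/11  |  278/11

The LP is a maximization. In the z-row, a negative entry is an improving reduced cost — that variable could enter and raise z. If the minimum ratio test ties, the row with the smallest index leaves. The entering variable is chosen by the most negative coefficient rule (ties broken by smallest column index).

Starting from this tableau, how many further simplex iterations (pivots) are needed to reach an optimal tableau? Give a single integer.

2

pivot: x3 in, s2 out → z = 151/2
pivot: s1 in, x2 out → z = 409/5
No improving column remains; optimal.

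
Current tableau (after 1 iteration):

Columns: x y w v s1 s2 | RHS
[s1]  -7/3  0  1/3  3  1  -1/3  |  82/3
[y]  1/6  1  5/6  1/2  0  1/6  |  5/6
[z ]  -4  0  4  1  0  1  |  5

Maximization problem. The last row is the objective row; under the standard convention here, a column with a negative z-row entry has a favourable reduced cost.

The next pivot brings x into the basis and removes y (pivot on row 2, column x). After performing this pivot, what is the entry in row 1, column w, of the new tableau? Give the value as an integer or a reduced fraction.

Pivot element is row 2, column x: 1/6.
Normalize row 2: new (row 2, w) = (5/6)/(1/6) = 5.
row 1 ← row 1 − (-7/3)·(new row 2): 1/3 − (-7/3)·5 = 12.

12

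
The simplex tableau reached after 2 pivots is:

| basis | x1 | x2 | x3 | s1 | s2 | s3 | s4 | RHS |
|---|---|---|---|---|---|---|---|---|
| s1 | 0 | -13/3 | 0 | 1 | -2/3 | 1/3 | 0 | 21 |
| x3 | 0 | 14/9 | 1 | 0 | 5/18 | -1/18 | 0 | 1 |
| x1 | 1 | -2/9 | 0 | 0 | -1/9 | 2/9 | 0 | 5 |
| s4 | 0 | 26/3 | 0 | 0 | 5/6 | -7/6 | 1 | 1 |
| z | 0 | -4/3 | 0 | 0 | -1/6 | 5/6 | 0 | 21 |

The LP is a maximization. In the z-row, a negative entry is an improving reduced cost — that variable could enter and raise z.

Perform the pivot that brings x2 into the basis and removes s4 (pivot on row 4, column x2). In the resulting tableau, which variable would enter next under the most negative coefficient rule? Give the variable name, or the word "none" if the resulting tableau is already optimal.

s2

Pivot element 26/3. New z-row = old z-row − (-4/3)·(row 4/(26/3)).
Updated z-row coefficients: x1: 0, x2: 0, x3: 0, s1: 0, s2: -1/26, s3: 17/26, s4: 2/13.
The most negative is -1/26 in column s2, so s2 would enter next.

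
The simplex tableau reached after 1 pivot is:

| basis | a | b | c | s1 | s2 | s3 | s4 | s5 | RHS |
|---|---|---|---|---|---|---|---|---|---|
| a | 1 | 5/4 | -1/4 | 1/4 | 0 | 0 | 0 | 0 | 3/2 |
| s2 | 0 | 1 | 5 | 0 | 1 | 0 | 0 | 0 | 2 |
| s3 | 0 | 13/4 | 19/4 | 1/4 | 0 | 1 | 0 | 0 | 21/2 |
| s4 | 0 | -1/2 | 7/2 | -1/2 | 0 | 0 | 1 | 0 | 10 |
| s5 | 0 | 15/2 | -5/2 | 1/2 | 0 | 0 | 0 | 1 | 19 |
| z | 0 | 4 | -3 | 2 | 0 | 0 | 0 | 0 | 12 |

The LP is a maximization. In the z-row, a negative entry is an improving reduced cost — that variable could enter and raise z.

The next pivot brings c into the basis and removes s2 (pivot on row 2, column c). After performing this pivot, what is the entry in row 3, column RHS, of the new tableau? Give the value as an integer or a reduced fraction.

43/5

Pivot element is row 2, column c: 5.
Normalize row 2: new (row 2, RHS) = 2/5 = 2/5.
row 3 ← row 3 − (19/4)·(new row 2): 21/2 − (19/4)·(2/5) = 43/5.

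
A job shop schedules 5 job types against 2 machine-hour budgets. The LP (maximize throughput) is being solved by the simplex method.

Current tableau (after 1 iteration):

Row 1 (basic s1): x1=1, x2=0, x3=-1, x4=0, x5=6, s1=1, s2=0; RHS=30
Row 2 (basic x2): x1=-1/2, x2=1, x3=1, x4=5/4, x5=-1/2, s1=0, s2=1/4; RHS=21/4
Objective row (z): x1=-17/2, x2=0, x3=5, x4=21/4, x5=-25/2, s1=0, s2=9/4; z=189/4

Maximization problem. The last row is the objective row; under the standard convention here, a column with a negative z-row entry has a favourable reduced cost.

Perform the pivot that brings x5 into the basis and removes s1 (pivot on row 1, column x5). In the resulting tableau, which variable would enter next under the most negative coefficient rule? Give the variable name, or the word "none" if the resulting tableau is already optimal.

Pivot element 6. New z-row = old z-row − (-25/2)·(row 1/6).
Updated z-row coefficients: x1: -77/12, x2: 0, x3: 35/12, x4: 21/4, x5: 0, s1: 25/12, s2: 9/4.
The most negative is -77/12 in column x1, so x1 would enter next.

x1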